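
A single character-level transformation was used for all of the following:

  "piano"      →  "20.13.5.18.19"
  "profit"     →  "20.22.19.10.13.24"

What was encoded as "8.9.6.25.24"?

p is letter #16 and maps to 20: an offset of 4. Letters become their 1-based position plus 4 (so a→5, b→6, …).
Undoing it on 8.9.6.25.24: 8→(8−4)÷1=4=d, 9→(9−4)÷1=5=e, 6→(6−4)÷1=2=b, 25→(25−4)÷1=21=u, 24→(24−4)÷1=20=t.

debut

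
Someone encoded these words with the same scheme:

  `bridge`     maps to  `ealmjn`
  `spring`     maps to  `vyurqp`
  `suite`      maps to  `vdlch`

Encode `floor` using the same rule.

iurxu

Shifts by position in bridge: pos 0: b→e (+3), pos 1: r→a (+9), pos 2: i→l (+3), pos 3: d→m (+9) — repeating every 2. The shifts repeat in a cycle of length 2: positions 0,1,… shift by +3, +9, then the pattern repeats.
On floor: f+3=i, l+9=u, o+3=r, o+9=x, r+3=u.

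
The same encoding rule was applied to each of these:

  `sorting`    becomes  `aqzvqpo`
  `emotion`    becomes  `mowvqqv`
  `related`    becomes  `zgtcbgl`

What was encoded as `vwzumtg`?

nursery

Shifts by position in sorting: pos 0: s→a (+8), pos 1: o→q (+2), pos 2: r→z (+8), pos 3: t→v (+2) — repeating every 2. It's a Vigenère-style cipher with numeric key [8,2]: position i shifts by key[i mod 2].
Decoding vwzumtg: v−8=n, w−2=u, z−8=r, u−2=s, m−8=e, t−2=r, g−8=y.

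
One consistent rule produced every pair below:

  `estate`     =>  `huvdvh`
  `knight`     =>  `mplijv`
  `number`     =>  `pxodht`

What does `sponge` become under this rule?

urrpih

The shift depends on letter class: consonant s→u is +2, but vowel e→h is +3. Vowels shift forward by 3 and consonants shift forward by 2.
On sponge: s(cons)+2=u, p(cons)+2=r, o(vowel)+3=r, n(cons)+2=p, g(cons)+2=i, e(vowel)+3=h.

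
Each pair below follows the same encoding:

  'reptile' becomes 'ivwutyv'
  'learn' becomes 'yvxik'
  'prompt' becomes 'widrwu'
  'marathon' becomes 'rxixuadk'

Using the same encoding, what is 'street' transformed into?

This is an affine cipher: with a=0,…,z=25, each position x becomes (19x+23) mod 26.
Applying it to street: s(18)→19·18+23≡1=b; t(19)→19·19+23≡20=u; r(17)→19·17+23≡8=i; e(4)→19·4+23≡21=v; e(4)→19·4+23≡21=v; t(19)→19·19+23≡20=u (all mod 26).

buivvu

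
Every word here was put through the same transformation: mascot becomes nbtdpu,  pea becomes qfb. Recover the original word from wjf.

Every letter moves 1 place later in the alphabet, wrapping around z→a.
Reversing it on wjf: w−1=v, j−1=i, f−1=e.

vie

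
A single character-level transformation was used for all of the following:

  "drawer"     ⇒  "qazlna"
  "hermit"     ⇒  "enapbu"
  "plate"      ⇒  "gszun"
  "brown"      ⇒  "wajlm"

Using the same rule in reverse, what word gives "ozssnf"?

valley

d(3)→q(16) and r(17)→a(0) fit y≡23x+25 (mod 26); the inverse of 23 mod 26 is 17. This is an affine cipher: with a=0,…,z=25, each position x becomes (23x+25) mod 26.
Reversing it on ozssnf: o(14)→17·(14−25)≡21=v; z(25)→17·(25−25)≡0=a; s(18)→17·(18−25)≡11=l; s(18)→17·(18−25)≡11=l; n(13)→17·(13−25)≡4=e; f(5)→17·(5−25)≡24=y (all mod 26).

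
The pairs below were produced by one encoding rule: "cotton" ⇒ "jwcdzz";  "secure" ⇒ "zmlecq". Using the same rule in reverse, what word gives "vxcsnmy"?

In cotton: c→j is +7, o→w is +8, t→c is +9, t→d is +10 — the shift increases by 1 each position. Letter i (0-indexed) is shifted by i+7, so successive shifts are 7, 8, 9, ….
Decoding vxcsnmy: v−7=o, x−8=p, c−9=t, s−10=i, n−11=c, m−12=a, y−13=l.

optical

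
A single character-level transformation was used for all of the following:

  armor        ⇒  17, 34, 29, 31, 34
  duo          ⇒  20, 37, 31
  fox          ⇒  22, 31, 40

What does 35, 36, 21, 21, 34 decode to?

steer

a is letter #1 and maps to 17: an offset of 16. The number is (letter's place in the alphabet, a=1) + 16.
Decoding 35, 36, 21, 21, 34: 35→(35−16)÷1=19=s, 36→(36−16)÷1=20=t, 21→(21−16)÷1=5=e, 21→(21−16)÷1=5=e, 34→(34−16)÷1=18=r.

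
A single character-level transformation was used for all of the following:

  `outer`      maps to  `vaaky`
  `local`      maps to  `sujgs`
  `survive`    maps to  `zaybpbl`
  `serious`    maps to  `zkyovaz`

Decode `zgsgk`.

salad

Shifts by position in outer: pos 0: o→v (+7), pos 1: u→a (+6), pos 2: t→a (+7), pos 3: e→k (+6) — repeating every 2. A repeating key of period 2 is used — shifts +7, +6 over and over.
Reversing it on zgsgk: z−7=s, g−6=a, s−7=l, g−6=a, k−7=d.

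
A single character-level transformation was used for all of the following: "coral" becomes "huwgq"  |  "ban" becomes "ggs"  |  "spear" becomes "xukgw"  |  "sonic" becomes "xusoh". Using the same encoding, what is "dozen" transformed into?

iueks

Vowels shift forward by 6 and consonants shift forward by 5.
For dozen: d(cons)+5=i, o(vowel)+6=u, z(cons)+5=e, e(vowel)+6=k, n(cons)+5=s.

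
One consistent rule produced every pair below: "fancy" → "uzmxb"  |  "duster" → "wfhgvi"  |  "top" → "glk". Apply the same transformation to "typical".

Each letter is replaced by its mirror in the alphabet: a↔z, b↔y, c↔x, and so on (the Atbash cipher).
On typical: t↔g, y↔b, p↔k, i↔r, c↔x, a↔z, l↔o.

gbkrxzo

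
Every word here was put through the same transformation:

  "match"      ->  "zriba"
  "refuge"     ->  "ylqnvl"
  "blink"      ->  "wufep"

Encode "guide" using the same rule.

m(12)→z(25) and a(0)→r(17) fit y≡5x+17 (mod 26); the inverse of 5 mod 26 is 21. Each letter's alphabet position (a=0..z=25) is mapped through 5·x+17 mod 26 — an affine cipher.
Applying it to guide: g(6)→5·6+17≡21=v; u(20)→5·20+17≡13=n; i(8)→5·8+17≡5=f; d(3)→5·3+17≡6=g; e(4)→5·4+17≡11=l (all mod 26).

vnfgl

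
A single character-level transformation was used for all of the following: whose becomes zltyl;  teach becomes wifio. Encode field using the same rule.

In whose: w→z is +3, h→l is +4, o→t is +5, s→y is +6 — the shift increases by 1 each position. The shift increases by 1 at each position, starting from +3: 3, 4, 5, ….
Applying it to field: f+3=i, i+4=m, e+5=j, l+6=r, d+7=k.

imjrk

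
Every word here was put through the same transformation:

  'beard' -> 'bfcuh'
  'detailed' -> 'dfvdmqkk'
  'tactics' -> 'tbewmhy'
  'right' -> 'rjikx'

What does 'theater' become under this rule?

In beard: b→b is +0, e→f is +1, a→c is +2, r→u is +3 — the shift increases by 1 each position. The shift increases by 1 at each position, starting from +0: 0, 1, 2, ….
For theater: t+0=t, h+1=i, e+2=g, a+3=d, t+4=x, e+5=j, r+6=x.

tigdxjx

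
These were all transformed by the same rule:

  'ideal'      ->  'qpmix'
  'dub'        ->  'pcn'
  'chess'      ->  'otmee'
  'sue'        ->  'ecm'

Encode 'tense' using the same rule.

fmzem

The shift depends on letter class: consonant d→p is +12, but vowel i→q is +8. The rule splits by letter class: vowels +8, consonants +12.
Applying it to tense: t(cons)+12=f, e(vowel)+8=m, n(cons)+12=z, s(cons)+12=e, e(vowel)+8=m.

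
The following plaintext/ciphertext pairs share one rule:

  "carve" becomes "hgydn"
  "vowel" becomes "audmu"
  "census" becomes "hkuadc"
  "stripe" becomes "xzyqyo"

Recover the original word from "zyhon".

usage

In carve: c→h is +5, a→g is +6, r→y is +7, v→d is +8 — the shift increases by 1 each position. Letter i (0-indexed) is shifted by i+5, so successive shifts are 5, 6, 7, ….
Decoding zyhon: z−5=u, y−6=s, h−7=a, o−8=g, n−9=e.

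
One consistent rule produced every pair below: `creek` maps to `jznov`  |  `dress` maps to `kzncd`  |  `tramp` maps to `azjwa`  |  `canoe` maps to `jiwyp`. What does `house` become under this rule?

owdcp

In creek: c→j is +7, r→z is +8, e→n is +9, e→o is +10 — the shift increases by 1 each position. Each letter shifts forward by (position + 7), i.e. 7, 8, 9, … — the shift grows by one for each successive letter.
For house: h+7=o, o+8=w, u+9=d, s+10=c, e+11=p.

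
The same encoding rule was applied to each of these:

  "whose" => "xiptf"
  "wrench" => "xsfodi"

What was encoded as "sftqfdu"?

respect

Compare letters: w→x is +1, h→i is +1, o→p is +1 — a constant shift. Every letter moves 1 place later in the alphabet, wrapping around z→a.
Reversing it on sftqfdu: s−1=r, f−1=e, t−1=s, q−1=p, f−1=e, d−1=c, u−1=t.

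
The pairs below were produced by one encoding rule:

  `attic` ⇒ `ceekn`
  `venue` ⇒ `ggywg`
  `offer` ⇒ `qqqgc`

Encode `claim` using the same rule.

The rule splits by letter class: vowels +2, consonants +11.
On claim: c(cons)+11=n, l(cons)+11=w, a(vowel)+2=c, i(vowel)+2=k, m(cons)+11=x.

nwckx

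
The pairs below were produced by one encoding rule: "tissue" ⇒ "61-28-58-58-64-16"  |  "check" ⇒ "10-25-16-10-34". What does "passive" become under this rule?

t(#20)→61 and i(#9)→28: differences scale by 3, so n = 3·pos + 1. With a=1..z=26, the number is 3·pos + 1.
Applying it to passive: p=16→49, a=1→4, s=19→58, s=19→58, i=9→28, v=22→67, e=5→16.

49-4-58-58-28-67-16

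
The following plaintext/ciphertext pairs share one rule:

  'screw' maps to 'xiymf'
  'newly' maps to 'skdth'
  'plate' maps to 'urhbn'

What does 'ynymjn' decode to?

Each letter shifts forward by (position + 5), i.e. 5, 6, 7, … — the shift grows by one for each successive letter.
Decoding ynymjn: y−5=t, n−6=h, y−7=r, m−8=e, j−9=a, n−10=d.

thread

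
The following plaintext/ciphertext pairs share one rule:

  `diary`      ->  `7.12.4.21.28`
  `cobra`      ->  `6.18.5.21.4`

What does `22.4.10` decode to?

d is letter #4 and maps to 7: an offset of 3. Letters become their 1-based position plus 3 (so a→4, b→5, …).
Reversing it on 22.4.10: 22→(22−3)÷1=19=s, 4→(4−3)÷1=1=a, 10→(10−3)÷1=7=g.

sag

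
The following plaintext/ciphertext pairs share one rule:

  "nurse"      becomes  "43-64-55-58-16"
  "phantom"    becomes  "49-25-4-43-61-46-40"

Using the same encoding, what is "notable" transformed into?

n(#14)→43 and u(#21)→64: differences scale by 3, so n = 3·pos + 1. Each letter becomes 3×(its alphabet position, a=1..z=26) + 1.
Applying it to notable: n=14→43, o=15→46, t=20→61, a=1→4, b=2→7, l=12→37, e=5→16.

43-46-61-4-7-37-16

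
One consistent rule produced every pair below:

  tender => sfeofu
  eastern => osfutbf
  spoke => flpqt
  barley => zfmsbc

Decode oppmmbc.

balloon

The output letters match the input read backwards, each shifted +1: tender reversed is rednet. Read the word backwards and shift each letter +1.
Decoding oppmmbc: shift back: o−1=n, p−1=o, p−1=o, m−1=l, m−1=l, b−1=a, c−1=b → noollab; then reverse → balloon.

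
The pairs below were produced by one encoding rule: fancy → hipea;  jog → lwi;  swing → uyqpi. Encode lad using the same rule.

The rule splits by letter class: vowels +8, consonants +2.
On lad: l(cons)+2=n, a(vowel)+8=i, d(cons)+2=f.

nif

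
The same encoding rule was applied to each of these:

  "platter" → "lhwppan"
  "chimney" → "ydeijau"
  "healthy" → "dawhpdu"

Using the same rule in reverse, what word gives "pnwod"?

Compare letters: p→l is +22, l→h is +22, a→w is +22 — a constant shift. Each letter is shifted forward by 22 in the alphabet (a Caesar shift of +22).
Reversing it on pnwod: p−22=t, n−22=r, w−22=a, o−22=s, d−22=h.

trash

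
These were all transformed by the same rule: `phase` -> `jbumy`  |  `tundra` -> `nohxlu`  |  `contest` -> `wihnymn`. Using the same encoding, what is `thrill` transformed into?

Compare letters: p→j is +20, h→b is +20, a→u is +20 — a constant shift. Every letter moves 20 places later in the alphabet, wrapping around z→a.
Applying it to thrill: t+20=n, h+20=b, r+20=l, i+20=c, l+20=f, l+20=f.

nblcff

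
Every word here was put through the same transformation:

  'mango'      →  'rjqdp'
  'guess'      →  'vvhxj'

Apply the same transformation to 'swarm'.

pudzv

The output letters match the input read backwards, each shifted +3: mango reversed is ognam. Two steps: reverse the string, then apply a Caesar shift of +3.
Applying it to swarm: reverse → mraws; then shift: m+3=p, r+3=u, a+3=d, w+3=z, s+3=v.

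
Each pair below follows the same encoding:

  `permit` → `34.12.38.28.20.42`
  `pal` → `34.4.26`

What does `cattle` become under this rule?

8.4.42.42.26.12

p(#16)→34 and e(#5)→12: differences scale by 2, so n = 2·pos + 2. With a=1..z=26, the number is 2·pos + 2.
Applying it to cattle: c=3→8, a=1→4, t=20→42, t=20→42, l=12→26, e=5→12.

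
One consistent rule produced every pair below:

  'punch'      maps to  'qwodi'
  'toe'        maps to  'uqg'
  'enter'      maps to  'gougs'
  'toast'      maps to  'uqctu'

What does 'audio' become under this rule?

cwekq

The shift depends on letter class: consonant p→q is +1, but vowel u→w is +2. Vowels shift forward by 2 and consonants shift forward by 1.
For audio: a(vowel)+2=c, u(vowel)+2=w, d(cons)+1=e, i(vowel)+2=k, o(vowel)+2=q.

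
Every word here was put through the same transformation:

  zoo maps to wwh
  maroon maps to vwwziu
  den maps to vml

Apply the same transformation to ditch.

pkbql

The output letters match the input read backwards, each shifted +8: zoo reversed is ooz. Two steps: reverse the string, then apply a Caesar shift of +8.
For ditch: reverse → hctid; then shift: h+8=p, c+8=k, t+8=b, i+8=q, d+8=l.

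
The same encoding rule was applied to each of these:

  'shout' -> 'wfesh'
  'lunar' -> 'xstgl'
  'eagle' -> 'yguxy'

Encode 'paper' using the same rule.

s(18)→w(22) and h(7)→f(5) fit y≡11x+6 (mod 26); the inverse of 11 mod 26 is 19. This is an affine cipher: with a=0,…,z=25, each position x becomes (11x+6) mod 26.
For paper: p(15)→11·15+6≡15=p; a(0)→11·0+6≡6=g; p(15)→11·15+6≡15=p; e(4)→11·4+6≡24=y; r(17)→11·17+6≡11=l (all mod 26).

pgpyl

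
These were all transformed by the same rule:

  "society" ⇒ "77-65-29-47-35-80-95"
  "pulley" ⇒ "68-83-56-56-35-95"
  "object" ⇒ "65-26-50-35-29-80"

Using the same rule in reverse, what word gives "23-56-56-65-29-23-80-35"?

allocate

Each letter becomes 3×(its alphabet position, a=1..z=26) + 20.
Decoding 23-56-56-65-29-23-80-35: 23→(23−20)÷3=1=a, 56→(56−20)÷3=12=l, 56→(56−20)÷3=12=l, 65→(65−20)÷3=15=o, 29→(29−20)÷3=3=c, 23→(23−20)÷3=1=a, 80→(80−20)÷3=20=t, 35→(35−20)÷3=5=e.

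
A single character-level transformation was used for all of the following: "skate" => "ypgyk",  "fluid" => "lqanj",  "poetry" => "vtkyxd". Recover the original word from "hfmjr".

bagel

It's a Vigenère-style cipher with numeric key [6,5]: position i shifts by key[i mod 2].
Undoing it on hfmjr: h−6=b, f−5=a, m−6=g, j−5=e, r−6=l.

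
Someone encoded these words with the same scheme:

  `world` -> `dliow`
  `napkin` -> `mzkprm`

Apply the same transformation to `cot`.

Each pair mirrors across the alphabet (w↔d, o↔l, r↔i): positions sum to 25. This is the alphabet-reversal cipher (Atbash): a becomes z, b becomes y, etc.
On cot: c↔x, o↔l, t↔g.

xlg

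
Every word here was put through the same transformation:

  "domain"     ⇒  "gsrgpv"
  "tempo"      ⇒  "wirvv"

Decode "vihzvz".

sector

Letter i (0-indexed) is shifted by i+3, so successive shifts are 3, 4, 5, ….
Undoing it on vihzvz: v−3=s, i−4=e, h−5=c, z−6=t, v−7=o, z−8=r.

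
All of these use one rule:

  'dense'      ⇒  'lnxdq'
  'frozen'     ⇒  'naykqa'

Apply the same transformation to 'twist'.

bfsdf

In dense: d→l is +8, e→n is +9, n→x is +10, s→d is +11 — the shift increases by 1 each position. The shift increases by 1 at each position, starting from +8: 8, 9, 10, ….
Applying it to twist: t+8=b, w+9=f, i+10=s, s+11=d, t+12=f.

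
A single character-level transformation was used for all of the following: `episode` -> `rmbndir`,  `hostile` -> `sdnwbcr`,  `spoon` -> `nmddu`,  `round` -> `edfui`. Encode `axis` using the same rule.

Each letter's alphabet position (a=0..z=25) is mapped through 9·x+7 mod 26 — an affine cipher.
For axis: a(0)→9·0+7≡7=h; x(23)→9·23+7≡6=g; i(8)→9·8+7≡1=b; s(18)→9·18+7≡13=n (all mod 26).

hgbn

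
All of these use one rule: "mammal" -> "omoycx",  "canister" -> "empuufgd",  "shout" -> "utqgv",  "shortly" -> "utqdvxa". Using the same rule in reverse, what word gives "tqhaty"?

reform

The shifts repeat in a cycle of length 2: positions 0,1,… shift by +2, +12, then the pattern repeats.
Undoing it on tqhaty: t−2=r, q−12=e, h−2=f, a−12=o, t−2=r, y−12=m.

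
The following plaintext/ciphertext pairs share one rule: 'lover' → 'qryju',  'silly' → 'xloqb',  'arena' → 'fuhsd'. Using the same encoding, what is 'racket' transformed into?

wdfphw

Shifts by position in lover: pos 0: l→q (+5), pos 1: o→r (+3), pos 2: v→y (+3), pos 3: e→j (+5), pos 4: r→u (+3) — repeating every 3. The shifts repeat in a cycle of length 3: positions 0,1,… shift by +5, +3, +3, then the pattern repeats.
On racket: r+5=w, a+3=d, c+3=f, k+5=p, e+3=h, t+3=w.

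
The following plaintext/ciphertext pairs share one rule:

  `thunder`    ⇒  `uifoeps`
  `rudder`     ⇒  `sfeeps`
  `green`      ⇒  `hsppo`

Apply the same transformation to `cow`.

Vowels shift forward by 11 and consonants shift forward by 1.
On cow: c(cons)+1=d, o(vowel)+11=z, w(cons)+1=x.

dzx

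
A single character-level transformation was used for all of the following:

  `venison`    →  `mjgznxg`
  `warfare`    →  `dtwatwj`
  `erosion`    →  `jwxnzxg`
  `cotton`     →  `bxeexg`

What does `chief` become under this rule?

Treating letters as 0–25, the rule is x ↦ 17x + 19 (mod 26).
Applying it to chief: c(2)→17·2+19≡1=b; h(7)→17·7+19≡8=i; i(8)→17·8+19≡25=z; e(4)→17·4+19≡9=j; f(5)→17·5+19≡0=a (all mod 26).

bizja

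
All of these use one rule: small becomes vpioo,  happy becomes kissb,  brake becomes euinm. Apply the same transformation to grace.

juifm

The shift depends on letter class: consonant s→v is +3, but vowel a→i is +8. Vowels shift forward by 8 and consonants shift forward by 3.
For grace: g(cons)+3=j, r(cons)+3=u, a(vowel)+8=i, c(cons)+3=f, e(vowel)+8=m.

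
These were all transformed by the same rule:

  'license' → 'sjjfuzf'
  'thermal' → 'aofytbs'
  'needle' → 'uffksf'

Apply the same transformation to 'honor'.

The shift depends on letter class: consonant l→s is +7, but vowel i→j is +1. The rule splits by letter class: vowels +1, consonants +7.
On honor: h(cons)+7=o, o(vowel)+1=p, n(cons)+7=u, o(vowel)+1=p, r(cons)+7=y.

opupy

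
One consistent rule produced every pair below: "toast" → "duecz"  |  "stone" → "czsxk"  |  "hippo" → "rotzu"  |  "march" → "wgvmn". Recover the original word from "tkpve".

jelly

Shifts by position in toast: pos 0: t→d (+10), pos 1: o→u (+6), pos 2: a→e (+4), pos 3: s→c (+10), pos 4: t→z (+6) — repeating every 3. The shifts repeat in a cycle of length 3: positions 0,1,… shift by +10, +6, +4, then the pattern repeats.
Reversing it on tkpve: t−10=j, k−6=e, p−4=l, v−10=l, e−6=y.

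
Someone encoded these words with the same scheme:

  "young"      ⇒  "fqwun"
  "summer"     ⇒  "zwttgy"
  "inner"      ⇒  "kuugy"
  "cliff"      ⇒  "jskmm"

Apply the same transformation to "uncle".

The shift depends on letter class: consonant y→f is +7, but vowel o→q is +2. The rule splits by letter class: vowels +2, consonants +7.
On uncle: u(vowel)+2=w, n(cons)+7=u, c(cons)+7=j, l(cons)+7=s, e(vowel)+2=g.

wujsg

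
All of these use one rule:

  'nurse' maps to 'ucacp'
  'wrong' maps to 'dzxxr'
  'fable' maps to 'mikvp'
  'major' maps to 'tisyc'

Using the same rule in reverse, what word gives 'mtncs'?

flesh

In nurse: n→u is +7, u→c is +8, r→a is +9, s→c is +10 — the shift increases by 1 each position. Each letter shifts forward by (position + 7), i.e. 7, 8, 9, … — the shift grows by one for each successive letter.
Decoding mtncs: m−7=f, t−8=l, n−9=e, c−10=s, s−11=h.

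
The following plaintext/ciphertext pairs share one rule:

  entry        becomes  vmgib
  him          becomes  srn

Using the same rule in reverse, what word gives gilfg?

trout

Each pair mirrors across the alphabet (e↔v, n↔m, t↔g): positions sum to 25. This is the alphabet-reversal cipher (Atbash): a becomes z, b becomes y, etc.
Undoing it on gilfg: g↔t, i↔r, l↔o, f↔u, g↔t.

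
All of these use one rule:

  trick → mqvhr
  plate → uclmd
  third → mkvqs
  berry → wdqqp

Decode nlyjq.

manor

t(19)→m(12) and r(17)→q(16) fit y≡11x+11 (mod 26); the inverse of 11 mod 26 is 19. Each letter's alphabet position (a=0..z=25) is mapped through 11·x+11 mod 26 — an affine cipher.
Decoding nlyjq: n(13)→19·(13−11)≡12=m; l(11)→19·(11−11)≡0=a; y(24)→19·(24−11)≡13=n; j(9)→19·(9−11)≡14=o; q(16)→19·(16−11)≡17=r (all mod 26).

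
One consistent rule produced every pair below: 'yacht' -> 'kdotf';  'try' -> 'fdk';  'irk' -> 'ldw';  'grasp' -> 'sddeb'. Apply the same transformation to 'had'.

tdp

The shift depends on letter class: consonant y→k is +12, but vowel a→d is +3. The rule splits by letter class: vowels +3, consonants +12.
On had: h(cons)+12=t, a(vowel)+3=d, d(cons)+12=p.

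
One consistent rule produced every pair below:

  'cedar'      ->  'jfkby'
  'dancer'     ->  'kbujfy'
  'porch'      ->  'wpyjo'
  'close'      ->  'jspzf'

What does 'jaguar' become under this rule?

qbnvby

Vowels shift forward by 1 and consonants shift forward by 7.
For jaguar: j(cons)+7=q, a(vowel)+1=b, g(cons)+7=n, u(vowel)+1=v, a(vowel)+1=b, r(cons)+7=y.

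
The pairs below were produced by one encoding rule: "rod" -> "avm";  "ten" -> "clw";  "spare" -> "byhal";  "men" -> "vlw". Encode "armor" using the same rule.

havva

The shift depends on letter class: consonant r→a is +9, but vowel o→v is +7. The rule splits by letter class: vowels +7, consonants +9.
For armor: a(vowel)+7=h, r(cons)+9=a, m(cons)+9=v, o(vowel)+7=v, r(cons)+9=a.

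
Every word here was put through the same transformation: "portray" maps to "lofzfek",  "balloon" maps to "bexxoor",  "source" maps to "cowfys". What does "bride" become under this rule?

Each letter's alphabet position (a=0..z=25) is mapped through 23·x+4 mod 26 — an affine cipher.
Applying it to bride: b(1)→23·1+4≡1=b; r(17)→23·17+4≡5=f; i(8)→23·8+4≡6=g; d(3)→23·3+4≡21=v; e(4)→23·4+4≡18=s (all mod 26).

bfgvs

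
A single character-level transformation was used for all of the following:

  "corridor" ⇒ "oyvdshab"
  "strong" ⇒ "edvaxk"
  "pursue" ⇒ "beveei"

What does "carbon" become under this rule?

okvnyr

Shifts by position in corridor: pos 0: c→o (+12), pos 1: o→y (+10), pos 2: r→v (+4), pos 3: r→d (+12), pos 4: i→s (+10), pos 5: d→h (+4) — repeating every 3. The shifts repeat in a cycle of length 3: positions 0,1,… shift by +12, +10, +4, then the pattern repeats.
On carbon: c+12=o, a+10=k, r+4=v, b+12=n, o+10=y, n+4=r.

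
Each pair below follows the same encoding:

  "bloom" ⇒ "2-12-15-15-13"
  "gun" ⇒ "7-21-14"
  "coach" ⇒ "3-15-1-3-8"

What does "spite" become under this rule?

19-16-9-20-5

b is letter #2 and maps to 2: an offset of 0. Each letter is replaced by its alphabet position (a=1, b=2, …, z=26).
On spite: s=19→19, p=16→16, i=9→9, t=20→20, e=5→5.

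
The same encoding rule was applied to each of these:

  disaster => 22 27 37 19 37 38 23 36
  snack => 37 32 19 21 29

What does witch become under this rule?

41 27 38 21 26

d is letter #4 and maps to 22: an offset of 18. Letters become their 1-based position plus 18 (so a→19, b→20, …).
Applying it to witch: w=23→41, i=9→27, t=20→38, c=3→21, h=8→26.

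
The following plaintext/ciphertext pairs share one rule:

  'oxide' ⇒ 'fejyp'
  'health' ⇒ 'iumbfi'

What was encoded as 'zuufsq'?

The output letters match the input read backwards, each shifted +1: oxide reversed is edixo. The word is reversed, then every letter is shifted forward by 1.
Undoing it on zuufsq: shift back: z−1=y, u−1=t, u−1=t, f−1=e, s−1=r, q−1=p → ytterp; then reverse → pretty.

pretty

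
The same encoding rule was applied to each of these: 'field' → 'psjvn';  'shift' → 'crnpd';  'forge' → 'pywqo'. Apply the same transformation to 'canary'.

Shifts by position in field: pos 0: f→p (+10), pos 1: i→s (+10), pos 2: e→j (+5), pos 3: l→v (+10), pos 4: d→n (+10) — repeating every 3. The shifts repeat in a cycle of length 3: positions 0,1,… shift by +10, +10, +5, then the pattern repeats.
For canary: c+10=m, a+10=k, n+5=s, a+10=k, r+10=b, y+5=d.

mkskbd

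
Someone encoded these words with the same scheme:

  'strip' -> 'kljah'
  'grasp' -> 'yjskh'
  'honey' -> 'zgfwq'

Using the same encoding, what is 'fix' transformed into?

xap

Compare letters: s→k is +18, t→l is +18, r→j is +18 — a constant shift. This is a Caesar cipher with shift 18.
On fix: f+18=x, i+18=a, x+18=p.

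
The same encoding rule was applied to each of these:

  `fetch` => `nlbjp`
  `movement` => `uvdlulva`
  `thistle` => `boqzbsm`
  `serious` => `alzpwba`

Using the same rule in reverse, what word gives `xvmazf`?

Shifts by position in fetch: pos 0: f→n (+8), pos 1: e→l (+7), pos 2: t→b (+8), pos 3: c→j (+7) — repeating every 2. The shifts repeat in a cycle of length 2: positions 0,1,… shift by +8, +7, then the pattern repeats.
Reversing it on xvmazf: x−8=p, v−7=o, m−8=e, a−7=t, z−8=r, f−7=y.

poetry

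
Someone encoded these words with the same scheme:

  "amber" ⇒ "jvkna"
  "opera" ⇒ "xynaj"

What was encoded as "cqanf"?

Compare letters: a→j is +9, m→v is +9, b→k is +9 — a constant shift. Each letter is shifted forward by 9 in the alphabet (a Caesar shift of +9).
Undoing it on cqanf: c−9=t, q−9=h, a−9=r, n−9=e, f−9=w.

threw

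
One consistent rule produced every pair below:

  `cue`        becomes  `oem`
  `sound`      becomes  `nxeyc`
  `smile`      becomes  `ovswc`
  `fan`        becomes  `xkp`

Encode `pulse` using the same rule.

The output letters match the input read backwards, each shifted +10: cue reversed is euc. The word is reversed, then every letter is shifted forward by 10.
For pulse: reverse → eslup; then shift: e+10=o, s+10=c, l+10=v, u+10=e, p+10=z.

ocvez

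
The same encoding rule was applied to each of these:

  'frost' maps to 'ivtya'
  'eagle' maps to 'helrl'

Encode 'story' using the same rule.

vxtxf

In frost: f→i is +3, r→v is +4, o→t is +5, s→y is +6 — the shift increases by 1 each position. The shift increases by 1 at each position, starting from +3: 3, 4, 5, ….
For story: s+3=v, t+4=x, o+5=t, r+6=x, y+7=f.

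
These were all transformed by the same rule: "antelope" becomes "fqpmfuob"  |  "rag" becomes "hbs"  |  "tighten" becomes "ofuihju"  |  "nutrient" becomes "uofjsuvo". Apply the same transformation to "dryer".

sfzse

The output letters match the input read backwards, each shifted +1: antelope reversed is epoletna. Two steps: reverse the string, then apply a Caesar shift of +1.
On dryer: reverse → reyrd; then shift: r+1=s, e+1=f, y+1=z, r+1=s, d+1=e.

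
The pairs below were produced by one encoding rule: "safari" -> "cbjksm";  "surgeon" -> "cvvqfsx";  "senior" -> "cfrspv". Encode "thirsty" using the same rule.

dimbtxi

Shifts by position in safari: pos 0: s→c (+10), pos 1: a→b (+1), pos 2: f→j (+4), pos 3: a→k (+10), pos 4: r→s (+1), pos 5: i→m (+4) — repeating every 3. The shifts repeat in a cycle of length 3: positions 0,1,… shift by +10, +1, +4, then the pattern repeats.
On thirsty: t+10=d, h+1=i, i+4=m, r+10=b, s+1=t, t+4=x, y+10=i.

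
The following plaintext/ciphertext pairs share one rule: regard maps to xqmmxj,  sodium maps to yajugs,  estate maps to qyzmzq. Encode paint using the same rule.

The shift depends on letter class: consonant r→x is +6, but vowel e→q is +12. Vowels shift forward by 12 and consonants shift forward by 6.
On paint: p(cons)+6=v, a(vowel)+12=m, i(vowel)+12=u, n(cons)+6=t, t(cons)+6=z.

vmutz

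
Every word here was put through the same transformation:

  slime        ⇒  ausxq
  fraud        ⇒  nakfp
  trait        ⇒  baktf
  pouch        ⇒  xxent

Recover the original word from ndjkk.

fuzzy

In slime: s→a is +8, l→u is +9, i→s is +10, m→x is +11 — the shift increases by 1 each position. The shift increases by 1 at each position, starting from +8: 8, 9, 10, ….
Undoing it on ndjkk: n−8=f, d−9=u, j−10=z, k−11=z, k−12=y.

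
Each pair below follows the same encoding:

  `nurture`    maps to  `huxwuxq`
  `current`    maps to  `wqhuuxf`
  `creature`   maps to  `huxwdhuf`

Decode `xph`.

emu

The output letters match the input read backwards, each shifted +3: nurture reversed is erutrun. Two steps: reverse the string, then apply a Caesar shift of +3.
Undoing it on xph: shift back: x−3=u, p−3=m, h−3=e → ume; then reverse → emu.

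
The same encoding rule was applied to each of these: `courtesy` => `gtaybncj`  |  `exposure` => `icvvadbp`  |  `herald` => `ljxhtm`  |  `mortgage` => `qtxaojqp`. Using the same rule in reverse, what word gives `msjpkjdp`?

indicate

In courtesy: c→g is +4, o→t is +5, u→a is +6, r→y is +7 — the shift increases by 1 each position. Letter i (0-indexed) is shifted by i+4, so successive shifts are 4, 5, 6, ….
Undoing it on msjpkjdp: m−4=i, s−5=n, j−6=d, p−7=i, k−8=c, j−9=a, d−10=t, p−11=e.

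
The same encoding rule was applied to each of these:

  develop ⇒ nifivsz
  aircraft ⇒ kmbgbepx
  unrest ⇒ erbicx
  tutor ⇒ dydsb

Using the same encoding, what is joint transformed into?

Shifts by position in develop: pos 0: d→n (+10), pos 1: e→i (+4), pos 2: v→f (+10), pos 3: e→i (+4) — repeating every 2. It's a Vigenère-style cipher with numeric key [10,4]: position i shifts by key[i mod 2].
For joint: j+10=t, o+4=s, i+10=s, n+4=r, t+10=d.

tssrd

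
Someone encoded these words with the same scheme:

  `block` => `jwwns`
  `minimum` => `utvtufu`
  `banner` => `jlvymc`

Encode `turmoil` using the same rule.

bfzxwtt

Shifts by position in block: pos 0: b→j (+8), pos 1: l→w (+11), pos 2: o→w (+8), pos 3: c→n (+11) — repeating every 2. The shifts repeat in a cycle of length 2: positions 0,1,… shift by +8, +11, then the pattern repeats.
For turmoil: t+8=b, u+11=f, r+8=z, m+11=x, o+8=w, i+11=t, l+8=t.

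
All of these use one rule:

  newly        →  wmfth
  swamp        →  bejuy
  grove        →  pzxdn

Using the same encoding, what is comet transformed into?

Shifts by position in newly: pos 0: n→w (+9), pos 1: e→m (+8), pos 2: w→f (+9), pos 3: l→t (+8) — repeating every 2. It's a Vigenère-style cipher with numeric key [9,8]: position i shifts by key[i mod 2].
For comet: c+9=l, o+8=w, m+9=v, e+8=m, t+9=c.

lwvmc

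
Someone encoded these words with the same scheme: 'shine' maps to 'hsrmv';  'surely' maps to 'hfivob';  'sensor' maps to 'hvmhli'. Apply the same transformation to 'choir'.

xslri

This is the alphabet-reversal cipher (Atbash): a becomes z, b becomes y, etc.
For choir: c↔x, h↔s, o↔l, i↔r, r↔i.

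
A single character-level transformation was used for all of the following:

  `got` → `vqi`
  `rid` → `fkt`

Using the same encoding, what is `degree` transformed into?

Two steps: reverse the string, then apply a Caesar shift of +2.
On degree: reverse → eerged; then shift: e+2=g, e+2=g, r+2=t, g+2=i, e+2=g, d+2=f.

ggtigf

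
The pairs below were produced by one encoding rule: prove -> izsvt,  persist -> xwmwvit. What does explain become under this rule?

The output letters match the input read backwards, each shifted +4: prove reversed is evorp. Two steps: reverse the string, then apply a Caesar shift of +4.
For explain: reverse → nialpxe; then shift: n+4=r, i+4=m, a+4=e, l+4=p, p+4=t, x+4=b, e+4=i.

rmeptbi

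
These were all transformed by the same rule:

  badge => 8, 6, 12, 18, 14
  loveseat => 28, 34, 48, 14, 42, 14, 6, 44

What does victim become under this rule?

48, 22, 10, 44, 22, 30

b(#2)→8 and a(#1)→6: differences scale by 2, so n = 2·pos + 4. Each letter becomes 2×(its alphabet position, a=1..z=26) + 4.
On victim: v=22→48, i=9→22, c=3→10, t=20→44, i=9→22, m=13→30.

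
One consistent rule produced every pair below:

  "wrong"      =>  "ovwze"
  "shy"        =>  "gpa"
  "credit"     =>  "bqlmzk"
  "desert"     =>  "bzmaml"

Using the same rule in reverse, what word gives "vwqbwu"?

The output letters match the input read backwards, each shifted +8: wrong reversed is gnorw. Two steps: reverse the string, then apply a Caesar shift of +8.
Decoding vwqbwu: shift back: v−8=n, w−8=o, q−8=i, b−8=t, w−8=o, u−8=m → noitom; then reverse → motion.

motion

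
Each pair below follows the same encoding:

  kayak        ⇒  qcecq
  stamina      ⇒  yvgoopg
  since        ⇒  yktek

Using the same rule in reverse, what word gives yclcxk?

The shifts repeat in a cycle of length 2: positions 0,1,… shift by +6, +2, then the pattern repeats.
Decoding yclcxk: y−6=s, c−2=a, l−6=f, c−2=a, x−6=r, k−2=i.

safari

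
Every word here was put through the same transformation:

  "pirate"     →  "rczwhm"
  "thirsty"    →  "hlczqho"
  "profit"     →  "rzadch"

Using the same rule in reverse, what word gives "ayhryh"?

p(15)→r(17) and i(8)→c(2) fit y≡17x+22 (mod 26); the inverse of 17 mod 26 is 23. Each letter's alphabet position (a=0..z=25) is mapped through 17·x+22 mod 26 — an affine cipher.
Reversing it on ayhryh: a(0)→23·(0−22)≡14=o; y(24)→23·(24−22)≡20=u; h(7)→23·(7−22)≡19=t; r(17)→23·(17−22)≡15=p; y(24)→23·(24−22)≡20=u; h(7)→23·(7−22)≡19=t (all mod 26).

output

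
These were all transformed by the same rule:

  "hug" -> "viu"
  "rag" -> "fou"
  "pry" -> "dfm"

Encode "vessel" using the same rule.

Every letter moves 14 places later in the alphabet, wrapping around z→a.
For vessel: v+14=j, e+14=s, s+14=g, s+14=g, e+14=s, l+14=z.

jsggsz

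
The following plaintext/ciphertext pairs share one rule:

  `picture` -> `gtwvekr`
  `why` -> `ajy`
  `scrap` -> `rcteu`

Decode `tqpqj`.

The output letters match the input read backwards, each shifted +2: picture reversed is erutcip. The word is reversed, then every letter is shifted forward by 2.
Decoding tqpqj: shift back: t−2=r, q−2=o, p−2=n, q−2=o, j−2=h → ronoh; then reverse → honor.

honor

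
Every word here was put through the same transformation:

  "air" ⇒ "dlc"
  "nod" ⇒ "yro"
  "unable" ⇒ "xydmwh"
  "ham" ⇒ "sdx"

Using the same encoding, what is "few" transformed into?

qhh

The shift depends on letter class: consonant r→c is +11, but vowel a→d is +3. Two shifts are in play — +3 for a/e/i/o/u, +11 for every other letter.
For few: f(cons)+11=q, e(vowel)+3=h, w(cons)+11=h.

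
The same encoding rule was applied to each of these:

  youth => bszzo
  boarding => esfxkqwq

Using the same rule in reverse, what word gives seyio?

Each letter shifts forward by (position + 3), i.e. 3, 4, 5, … — the shift grows by one for each successive letter.
Decoding seyio: s−3=p, e−4=a, y−5=t, i−6=c, o−7=h.

patch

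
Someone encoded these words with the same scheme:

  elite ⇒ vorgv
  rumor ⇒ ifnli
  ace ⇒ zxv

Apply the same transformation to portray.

Each pair mirrors across the alphabet (e↔v, l↔o, i↔r): positions sum to 25. This is the alphabet-reversal cipher (Atbash): a becomes z, b becomes y, etc.
Applying it to portray: p↔k, o↔l, r↔i, t↔g, r↔i, a↔z, y↔b.

kligizb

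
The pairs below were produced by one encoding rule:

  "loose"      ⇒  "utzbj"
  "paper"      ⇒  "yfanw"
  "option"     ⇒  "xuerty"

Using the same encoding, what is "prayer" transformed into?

ywlhjc

A repeating key of period 3 is used — shifts +9, +5, +11 over and over.
Applying it to prayer: p+9=y, r+5=w, a+11=l, y+9=h, e+5=j, r+11=c.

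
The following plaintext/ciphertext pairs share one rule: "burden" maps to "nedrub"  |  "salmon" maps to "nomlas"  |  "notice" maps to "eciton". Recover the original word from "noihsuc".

cushion

The output letters match the input read backwards: burden reversed is nedrub. It's just the letters in reverse order.
Decoding noihsuc: then reverse → cushion.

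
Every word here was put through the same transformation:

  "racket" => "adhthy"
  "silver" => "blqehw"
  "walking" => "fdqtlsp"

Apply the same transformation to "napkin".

The shifts repeat in a cycle of length 3: positions 0,1,… shift by +9, +3, +5, then the pattern repeats.
On napkin: n+9=w, a+3=d, p+5=u, k+9=t, i+3=l, n+5=s.

wdutls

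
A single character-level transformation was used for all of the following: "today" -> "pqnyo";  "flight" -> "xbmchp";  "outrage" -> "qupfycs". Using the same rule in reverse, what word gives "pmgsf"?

t(19)→p(15) and o(14)→q(16) fit y≡5x+24 (mod 26); the inverse of 5 mod 26 is 21. Each letter's alphabet position (a=0..z=25) is mapped through 5·x+24 mod 26 — an affine cipher.
Reversing it on pmgsf: p(15)→21·(15−24)≡19=t; m(12)→21·(12−24)≡8=i; g(6)→21·(6−24)≡12=m; s(18)→21·(18−24)≡4=e; f(5)→21·(5−24)≡17=r (all mod 26).

timer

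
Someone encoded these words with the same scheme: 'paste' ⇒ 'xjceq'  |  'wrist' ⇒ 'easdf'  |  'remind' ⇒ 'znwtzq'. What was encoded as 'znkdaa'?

reason

Letter i (0-indexed) is shifted by i+8, so successive shifts are 8, 9, 10, ….
Decoding znkdaa: z−8=r, n−9=e, k−10=a, d−11=s, a−12=o, a−13=n.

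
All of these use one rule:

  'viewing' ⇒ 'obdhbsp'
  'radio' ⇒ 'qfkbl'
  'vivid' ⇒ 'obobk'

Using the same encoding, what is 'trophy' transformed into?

v(21)→o(14) and i(8)→b(1) fit y≡19x+5 (mod 26); the inverse of 19 mod 26 is 11. This is an affine cipher: with a=0,…,z=25, each position x becomes (19x+5) mod 26.
Applying it to trophy: t(19)→19·19+5≡2=c; r(17)→19·17+5≡16=q; o(14)→19·14+5≡11=l; p(15)→19·15+5≡4=e; h(7)→19·7+5≡8=i; y(24)→19·24+5≡19=t (all mod 26).

cqleit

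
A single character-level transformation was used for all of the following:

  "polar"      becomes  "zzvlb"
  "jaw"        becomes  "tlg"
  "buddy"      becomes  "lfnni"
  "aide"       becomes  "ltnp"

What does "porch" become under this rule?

zzbmr

The shift depends on letter class: consonant p→z is +10, but vowel o→z is +11. Two shifts are in play — +11 for a/e/i/o/u, +10 for every other letter.
For porch: p(cons)+10=z, o(vowel)+11=z, r(cons)+10=b, c(cons)+10=m, h(cons)+10=r.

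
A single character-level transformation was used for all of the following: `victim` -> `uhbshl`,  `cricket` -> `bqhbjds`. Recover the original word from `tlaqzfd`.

Compare letters: v→u is +25, i→h is +25, c→b is +25 — a constant shift. It's a constant shift of +25 (ROT25).
Decoding tlaqzfd: t−25=u, l−25=m, a−25=b, q−25=r, z−25=a, f−25=g, d−25=e.

umbrage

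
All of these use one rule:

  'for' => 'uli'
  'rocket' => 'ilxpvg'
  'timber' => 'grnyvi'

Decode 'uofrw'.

Letters are reflected about the middle of the alphabet (position → 25−position): Atbash.
Decoding uofrw: u↔f, o↔l, f↔u, r↔i, w↔d.

fluid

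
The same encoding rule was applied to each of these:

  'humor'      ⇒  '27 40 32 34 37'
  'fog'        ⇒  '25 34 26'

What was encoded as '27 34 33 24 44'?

h is letter #8 and maps to 27: an offset of 19. Each letter is replaced by its alphabet position (a=1..z=26) + 19.
Reversing it on 27 34 33 24 44: 27→(27−19)÷1=8=h, 34→(34−19)÷1=15=o, 33→(33−19)÷1=14=n, 24→(24−19)÷1=5=e, 44→(44−19)÷1=25=y.

honey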